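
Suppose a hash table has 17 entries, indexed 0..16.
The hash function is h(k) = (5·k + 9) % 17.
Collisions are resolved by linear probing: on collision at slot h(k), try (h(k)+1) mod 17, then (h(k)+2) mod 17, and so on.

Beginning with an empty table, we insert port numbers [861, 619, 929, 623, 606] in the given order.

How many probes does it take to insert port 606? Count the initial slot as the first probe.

4

861: h=13 -> slot 13
619: h=10 -> slot 10
929: h=13, probe 13,14 -> slot 14
623: h=13, probe 13,14,15 -> slot 15
606: h=13, probe 13,14,15,16 -> slot 16
Table: [-, -, -, -, -, -, -, -, -, -, 619, -, -, 861, 929, 623, 606]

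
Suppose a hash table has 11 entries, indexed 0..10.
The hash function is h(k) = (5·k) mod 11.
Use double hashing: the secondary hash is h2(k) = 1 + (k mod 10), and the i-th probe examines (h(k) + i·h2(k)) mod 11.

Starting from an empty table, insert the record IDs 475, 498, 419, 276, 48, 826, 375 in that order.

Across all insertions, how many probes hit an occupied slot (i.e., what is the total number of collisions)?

475 hashes to 10; slot 10 is free -> place at 10.
498 hashes to 4; slot 4 is free -> place at 4.
419 hashes to 5; slot 5 is free -> place at 5.
276 hashes to 5, h2=7; 5 taken -> place at 1.
48 hashes to 9; slot 9 is free -> place at 9.
826 hashes to 5, h2=7; 5,1 taken -> place at 8.
375 hashes to 5, h2=6; 5 taken -> place at 0.
Table: [375, 276, ., ., 498, 419, ., ., 826, 48, 475]

4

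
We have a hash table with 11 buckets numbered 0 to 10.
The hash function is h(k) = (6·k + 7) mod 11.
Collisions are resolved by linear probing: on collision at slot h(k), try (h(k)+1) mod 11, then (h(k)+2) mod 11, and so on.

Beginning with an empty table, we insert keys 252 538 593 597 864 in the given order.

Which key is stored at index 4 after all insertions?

597

252: h=1 → slot 1
538: h=1, probe 1,2 → slot 2
593: h=1, probe 1,2,3 → slot 3
597: h=3, probe 3,4 → slot 4
864: h=10 → slot 10
Table: [_, 252, 538, 593, 597, _, _, _, _, _, 864]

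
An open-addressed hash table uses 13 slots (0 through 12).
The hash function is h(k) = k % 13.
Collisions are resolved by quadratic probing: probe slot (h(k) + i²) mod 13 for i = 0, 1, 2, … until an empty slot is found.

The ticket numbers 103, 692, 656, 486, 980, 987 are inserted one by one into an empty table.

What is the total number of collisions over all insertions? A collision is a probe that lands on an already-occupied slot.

Insert 103: h=12, slot 12 empty -> index 12.
Insert 692: h=3, slot 3 empty -> index 3.
Insert 656: h=6, slot 6 empty -> index 6.
Insert 486: h=5, slot 5 empty -> index 5.
Insert 980: h=5, slots 5,6 occupied -> index 9.
Insert 987: h=12, slot 12 occupied -> index 0.
Table: [987, _, _, 692, _, 486, 656, _, _, 980, _, _, 103]

3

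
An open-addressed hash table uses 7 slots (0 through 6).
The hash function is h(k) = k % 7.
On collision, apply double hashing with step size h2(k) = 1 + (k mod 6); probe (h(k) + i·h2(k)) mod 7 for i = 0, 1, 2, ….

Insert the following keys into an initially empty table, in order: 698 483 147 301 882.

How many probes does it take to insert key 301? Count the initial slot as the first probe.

2

698 hashes to 5; slot 5 is free -> place at 5.
483 hashes to 0; slot 0 is free -> place at 0.
147 hashes to 0, h2=4; 0 taken -> place at 4.
301 hashes to 0, h2=2; 0 taken -> place at 2.
882 hashes to 0, h2=1; 0 taken -> place at 1.
Table: [483, 882, 301, —, 147, 698, —]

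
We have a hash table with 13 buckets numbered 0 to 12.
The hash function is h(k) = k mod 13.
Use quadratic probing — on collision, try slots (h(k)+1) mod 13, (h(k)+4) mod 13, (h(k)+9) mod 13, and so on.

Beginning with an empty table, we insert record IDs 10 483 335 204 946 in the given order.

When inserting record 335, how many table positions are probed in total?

Insert 10: h=10, slot 10 empty => index 10.
Insert 483: h=2, slot 2 empty => index 2.
Insert 335: h=10, slot 10 occupied => index 11.
Insert 204: h=9, slot 9 empty => index 9.
Insert 946: h=10, slots 10,11 occupied => index 1.
Table: [—, 946, 483, —, —, —, —, —, —, 204, 10, 335, —]

2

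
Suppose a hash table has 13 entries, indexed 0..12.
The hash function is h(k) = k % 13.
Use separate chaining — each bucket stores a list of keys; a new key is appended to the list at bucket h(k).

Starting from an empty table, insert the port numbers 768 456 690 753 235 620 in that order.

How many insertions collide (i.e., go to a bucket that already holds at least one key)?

Insert 768: h=1, bucket 1 empty -> new chain.
Insert 456: h=1, bucket 1 nonempty -> append to chain.
Insert 690: h=1, bucket 1 nonempty -> append to chain.
Insert 753: h=12, bucket 12 empty -> new chain.
Insert 235: h=1, bucket 1 nonempty -> append to chain.
Insert 620: h=9, bucket 9 empty -> new chain.
Final buckets:
0: -
1: 768 -> 456 -> 690 -> 235
2: -
3: -
4: -
5: -
6: -
7: -
8: -
9: 620
10: -
11: -
12: 753

3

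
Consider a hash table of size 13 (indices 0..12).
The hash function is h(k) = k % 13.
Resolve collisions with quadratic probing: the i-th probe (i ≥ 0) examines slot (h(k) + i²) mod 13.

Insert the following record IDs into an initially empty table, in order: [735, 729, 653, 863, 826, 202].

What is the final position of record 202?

735: h=7 → slot 7
729: h=1 → slot 1
653: h=3 → slot 3
863: h=5 → slot 5
826: h=7, probe 7,8 → slot 8
202: h=7, probe 7,8,11 → slot 11
Table: [_, 729, _, 653, _, 863, _, 735, 826, _, _, 202, _]

11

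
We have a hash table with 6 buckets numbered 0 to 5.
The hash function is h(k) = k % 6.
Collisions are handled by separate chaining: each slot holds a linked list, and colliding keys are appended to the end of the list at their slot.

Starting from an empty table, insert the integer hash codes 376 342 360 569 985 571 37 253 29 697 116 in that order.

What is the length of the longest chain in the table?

5

376 → bucket 4
342 → bucket 0
360 → bucket 0 (collision)
569 → bucket 5
985 → bucket 1
571 → bucket 1 (collision)
37 → bucket 1 (collision)
253 → bucket 1 (collision)
29 → bucket 5 (collision)
697 → bucket 1 (collision)
116 → bucket 2
Final buckets:
0: 342 -> 360
1: 985 -> 571 -> 37 -> 253 -> 697
2: 116
3: ∅
4: 376
5: 569 -> 29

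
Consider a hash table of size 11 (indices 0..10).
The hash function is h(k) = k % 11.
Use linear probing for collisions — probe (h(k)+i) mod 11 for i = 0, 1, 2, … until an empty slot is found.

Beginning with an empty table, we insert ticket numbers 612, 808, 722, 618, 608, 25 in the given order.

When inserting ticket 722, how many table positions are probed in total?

Insert 612: h=7, slot 7 empty => index 7.
Insert 808: h=5, slot 5 empty => index 5.
Insert 722: h=7, slot 7 occupied => index 8.
Insert 618: h=2, slot 2 empty => index 2.
Insert 608: h=3, slot 3 empty => index 3.
Insert 25: h=3, slot 3 occupied => index 4.
Table: [∅, ∅, 618, 608, 25, 808, ∅, 612, 722, ∅, ∅]

2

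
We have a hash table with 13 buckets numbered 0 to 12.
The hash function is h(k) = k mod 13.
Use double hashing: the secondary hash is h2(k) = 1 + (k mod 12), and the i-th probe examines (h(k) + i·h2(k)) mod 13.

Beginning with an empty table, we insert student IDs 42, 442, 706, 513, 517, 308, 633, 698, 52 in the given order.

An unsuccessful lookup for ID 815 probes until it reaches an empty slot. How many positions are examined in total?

2

42 hashes to 3; slot 3 is free -> place at 3.
442 hashes to 0; slot 0 is free -> place at 0.
706 hashes to 4; slot 4 is free -> place at 4.
513 hashes to 6; slot 6 is free -> place at 6.
517 hashes to 10; slot 10 is free -> place at 10.
308 hashes to 9; slot 9 is free -> place at 9.
633 hashes to 9, h2=10; 9,6,3,0,10 taken -> place at 7.
698 hashes to 9, h2=3; 9 taken -> place at 12.
52 hashes to 0, h2=5; 0 taken -> place at 5.
Table: [442, -, -, 42, 706, 52, 513, 633, -, 308, 517, -, 698]
Lookup 815: h=9, h2=12, probe 9,8 → slot 8 empty, not found.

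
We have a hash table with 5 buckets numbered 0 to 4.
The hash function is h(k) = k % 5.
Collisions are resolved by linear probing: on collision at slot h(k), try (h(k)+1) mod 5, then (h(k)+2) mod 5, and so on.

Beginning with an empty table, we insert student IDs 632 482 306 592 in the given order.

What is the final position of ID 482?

Insert 632: h=2, slot 2 empty → index 2.
Insert 482: h=2, slot 2 occupied → index 3.
Insert 306: h=1, slot 1 empty → index 1.
Insert 592: h=2, slots 2,3 occupied → index 4.
Table: [., 306, 632, 482, 592]

3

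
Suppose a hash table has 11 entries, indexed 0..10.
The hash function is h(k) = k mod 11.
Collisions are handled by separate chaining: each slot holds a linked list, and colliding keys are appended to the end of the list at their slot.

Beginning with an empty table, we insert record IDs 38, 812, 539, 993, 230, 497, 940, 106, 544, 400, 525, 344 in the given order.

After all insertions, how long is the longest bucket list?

38 -> bucket 5
812 -> bucket 9
539 -> bucket 0
993 -> bucket 3
230 -> bucket 10
497 -> bucket 2
940 -> bucket 5 (collision)
106 -> bucket 7
544 -> bucket 5 (collision)
400 -> bucket 4
525 -> bucket 8
344 -> bucket 3 (collision)
Final buckets:
0: 539
1: .
2: 497
3: 993 -> 344
4: 400
5: 38 -> 940 -> 544
6: .
7: 106
8: 525
9: 812
10: 230

3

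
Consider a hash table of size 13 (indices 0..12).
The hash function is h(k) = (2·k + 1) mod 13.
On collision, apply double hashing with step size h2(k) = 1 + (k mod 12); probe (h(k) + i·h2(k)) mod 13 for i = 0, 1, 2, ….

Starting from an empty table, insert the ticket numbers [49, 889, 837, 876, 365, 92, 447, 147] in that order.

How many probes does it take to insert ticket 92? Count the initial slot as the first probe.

4

49 hashes to 8; slot 8 is free => place at 8.
889 hashes to 11; slot 11 is free => place at 11.
837 hashes to 11, h2=10; 11,8 taken => place at 5.
876 hashes to 11, h2=1; 11 taken => place at 12.
365 hashes to 3; slot 3 is free => place at 3.
92 hashes to 3, h2=9; 3,12,8 taken => place at 4.
447 hashes to 11, h2=4; 11 taken => place at 2.
147 hashes to 9; slot 9 is free => place at 9.
Table: [., ., 447, 365, 92, 837, ., ., 49, 147, ., 889, 876]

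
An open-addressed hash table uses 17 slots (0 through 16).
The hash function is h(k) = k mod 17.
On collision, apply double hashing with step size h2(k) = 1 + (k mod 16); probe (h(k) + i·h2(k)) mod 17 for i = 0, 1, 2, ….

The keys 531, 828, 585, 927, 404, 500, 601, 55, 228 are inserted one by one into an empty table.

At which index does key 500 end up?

0

531: h=4 => slot 4
828: h=12 => slot 12
585: h=7 => slot 7
927: h=9 => slot 9
404: h=13 => slot 13
500: h=7, h2=5, probe 7,12,0 => slot 0
601: h=6 => slot 6
55: h=4, h2=8, probe 4,12,3 => slot 3
228: h=7, h2=5, probe 7,12,0,5 => slot 5
Table: [500, ., ., 55, 531, 228, 601, 585, ., 927, ., ., 828, 404, ., ., .]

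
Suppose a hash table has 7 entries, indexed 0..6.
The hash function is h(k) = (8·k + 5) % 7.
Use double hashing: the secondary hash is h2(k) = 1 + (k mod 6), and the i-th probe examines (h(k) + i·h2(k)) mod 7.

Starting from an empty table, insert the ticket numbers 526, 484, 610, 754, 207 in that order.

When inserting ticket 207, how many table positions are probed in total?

Insert 526: h=6, slot 6 empty -> index 6.
Insert 484: h=6, h2=5, slot 6 occupied -> index 4.
Insert 610: h=6, h2=5, slots 6,4 occupied -> index 2.
Insert 754: h=3, slot 3 empty -> index 3.
Insert 207: h=2, h2=4, slots 2,6,3 occupied -> index 0.
Table: [207, —, 610, 754, 484, —, 526]

4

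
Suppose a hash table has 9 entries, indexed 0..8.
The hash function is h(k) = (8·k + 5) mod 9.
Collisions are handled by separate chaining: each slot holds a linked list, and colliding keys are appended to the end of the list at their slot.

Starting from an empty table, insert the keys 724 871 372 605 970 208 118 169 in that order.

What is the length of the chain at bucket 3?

1

Insert 724: h=1, bucket 1 empty → new chain.
Insert 871: h=7, bucket 7 empty → new chain.
Insert 372: h=2, bucket 2 empty → new chain.
Insert 605: h=3, bucket 3 empty → new chain.
Insert 970: h=7, bucket 7 nonempty → append to chain.
Insert 208: h=4, bucket 4 empty → new chain.
Insert 118: h=4, bucket 4 nonempty → append to chain.
Insert 169: h=7, bucket 7 nonempty → append to chain.
Final buckets:
0: -
1: 724
2: 372
3: 605
4: 208 -> 118
5: -
6: -
7: 871 -> 970 -> 169
8: -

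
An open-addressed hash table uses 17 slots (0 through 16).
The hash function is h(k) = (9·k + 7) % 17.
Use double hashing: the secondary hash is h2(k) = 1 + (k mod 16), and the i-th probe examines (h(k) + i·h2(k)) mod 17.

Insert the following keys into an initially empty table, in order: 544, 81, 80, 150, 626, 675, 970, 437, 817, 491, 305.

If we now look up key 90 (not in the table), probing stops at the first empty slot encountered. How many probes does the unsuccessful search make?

544 hashes to 7; slot 7 is free => place at 7.
81 hashes to 5; slot 5 is free => place at 5.
80 hashes to 13; slot 13 is free => place at 13.
150 hashes to 14; slot 14 is free => place at 14.
626 hashes to 14, h2=3; 14 taken => place at 0.
675 hashes to 13, h2=4; 13,0 taken => place at 4.
970 hashes to 16; slot 16 is free => place at 16.
437 hashes to 13, h2=6; 13 taken => place at 2.
817 hashes to 16, h2=2; 16 taken => place at 1.
491 hashes to 6; slot 6 is free => place at 6.
305 hashes to 15; slot 15 is free => place at 15.
Table: [626, 817, 437, -, 675, 81, 491, 544, -, -, -, -, -, 80, 150, 305, 970]
Lookup 90: h=1, h2=11, probe 1,12 → slot 12 empty, not found.

2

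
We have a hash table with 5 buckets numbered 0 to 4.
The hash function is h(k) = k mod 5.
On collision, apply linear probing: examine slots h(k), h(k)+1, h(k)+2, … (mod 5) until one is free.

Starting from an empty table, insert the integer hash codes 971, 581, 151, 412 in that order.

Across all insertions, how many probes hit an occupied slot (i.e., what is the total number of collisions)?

5

971: h=1 => slot 1
581: h=1, probe 1,2 => slot 2
151: h=1, probe 1,2,3 => slot 3
412: h=2, probe 2,3,4 => slot 4
Table: [., 971, 581, 151, 412]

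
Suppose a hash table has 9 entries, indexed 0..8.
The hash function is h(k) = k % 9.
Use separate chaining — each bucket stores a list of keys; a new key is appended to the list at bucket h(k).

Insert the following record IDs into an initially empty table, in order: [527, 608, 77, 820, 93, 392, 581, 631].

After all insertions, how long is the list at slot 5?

5

Insert 527: h=5, bucket 5 empty → new chain.
Insert 608: h=5, bucket 5 nonempty → append to chain.
Insert 77: h=5, bucket 5 nonempty → append to chain.
Insert 820: h=1, bucket 1 empty → new chain.
Insert 93: h=3, bucket 3 empty → new chain.
Insert 392: h=5, bucket 5 nonempty → append to chain.
Insert 581: h=5, bucket 5 nonempty → append to chain.
Insert 631: h=1, bucket 1 nonempty → append to chain.
Final buckets:
0: -
1: 820 -> 631
2: -
3: 93
4: -
5: 527 -> 608 -> 77 -> 392 -> 581
6: -
7: -
8: -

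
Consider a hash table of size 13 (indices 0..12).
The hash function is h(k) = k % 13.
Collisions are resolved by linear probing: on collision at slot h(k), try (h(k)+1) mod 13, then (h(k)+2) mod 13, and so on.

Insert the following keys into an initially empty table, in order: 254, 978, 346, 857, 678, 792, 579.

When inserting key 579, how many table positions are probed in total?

254: h=7 -> slot 7
978: h=3 -> slot 3
346: h=8 -> slot 8
857: h=12 -> slot 12
678: h=2 -> slot 2
792: h=12, probe 12,0 -> slot 0
579: h=7, probe 7,8,9 -> slot 9
Table: [792, —, 678, 978, —, —, —, 254, 346, 579, —, —, 857]

3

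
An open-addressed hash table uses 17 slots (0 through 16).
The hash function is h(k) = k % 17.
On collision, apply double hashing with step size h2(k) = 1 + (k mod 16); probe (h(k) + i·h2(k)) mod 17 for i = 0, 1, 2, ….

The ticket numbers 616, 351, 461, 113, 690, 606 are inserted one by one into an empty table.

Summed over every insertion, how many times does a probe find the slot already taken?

2

616 hashes to 4; slot 4 is free -> place at 4.
351 hashes to 11; slot 11 is free -> place at 11.
461 hashes to 2; slot 2 is free -> place at 2.
113 hashes to 11, h2=2; 11 taken -> place at 13.
690 hashes to 10; slot 10 is free -> place at 10.
606 hashes to 11, h2=15; 11 taken -> place at 9.
Table: [—, —, 461, —, 616, —, —, —, —, 606, 690, 351, —, 113, —, —, —]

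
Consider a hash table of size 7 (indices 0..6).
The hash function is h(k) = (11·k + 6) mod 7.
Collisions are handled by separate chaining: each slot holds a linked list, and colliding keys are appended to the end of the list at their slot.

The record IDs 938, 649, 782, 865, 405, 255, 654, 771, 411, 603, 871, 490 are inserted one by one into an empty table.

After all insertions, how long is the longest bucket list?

938 -> bucket 6
649 -> bucket 5
782 -> bucket 5 (collision)
865 -> bucket 1
405 -> bucket 2
255 -> bucket 4
654 -> bucket 4 (collision)
771 -> bucket 3
411 -> bucket 5 (collision)
603 -> bucket 3 (collision)
871 -> bucket 4 (collision)
490 -> bucket 6 (collision)
Final buckets:
0: _
1: 865
2: 405
3: 771 -> 603
4: 255 -> 654 -> 871
5: 649 -> 782 -> 411
6: 938 -> 490

3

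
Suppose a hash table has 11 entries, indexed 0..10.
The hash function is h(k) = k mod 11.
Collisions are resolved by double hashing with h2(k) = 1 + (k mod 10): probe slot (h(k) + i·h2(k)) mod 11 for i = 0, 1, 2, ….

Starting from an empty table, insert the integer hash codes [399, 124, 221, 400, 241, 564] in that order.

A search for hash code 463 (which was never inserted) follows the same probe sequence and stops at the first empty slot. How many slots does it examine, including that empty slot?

399: h=3 => slot 3
124: h=3, h2=5, probe 3,8 => slot 8
221: h=1 => slot 1
400: h=4 => slot 4
241: h=10 => slot 10
564: h=3, h2=5, probe 3,8,2 => slot 2
Table: [_, 221, 564, 399, 400, _, _, _, 124, _, 241]
Lookup 463: h=1, h2=4, probe 1,5 → slot 5 empty, not found.

2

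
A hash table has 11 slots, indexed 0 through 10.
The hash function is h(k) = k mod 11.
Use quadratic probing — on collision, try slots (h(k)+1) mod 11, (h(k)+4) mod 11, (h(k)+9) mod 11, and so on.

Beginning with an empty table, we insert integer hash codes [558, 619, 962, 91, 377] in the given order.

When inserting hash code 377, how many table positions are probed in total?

558: h=8 → slot 8
619: h=3 → slot 3
962: h=5 → slot 5
91: h=3, probe 3,4 → slot 4
377: h=3, probe 3,4,7 → slot 7
Table: [-, -, -, 619, 91, 962, -, 377, 558, -, -]

3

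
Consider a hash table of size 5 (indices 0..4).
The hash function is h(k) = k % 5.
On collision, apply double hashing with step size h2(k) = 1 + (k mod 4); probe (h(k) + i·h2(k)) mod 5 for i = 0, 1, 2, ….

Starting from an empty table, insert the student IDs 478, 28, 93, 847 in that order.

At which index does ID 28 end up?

4

478: h=3 => slot 3
28: h=3, h2=1, probe 3,4 => slot 4
93: h=3, h2=2, probe 3,0 => slot 0
847: h=2 => slot 2
Table: [93, -, 847, 478, 28]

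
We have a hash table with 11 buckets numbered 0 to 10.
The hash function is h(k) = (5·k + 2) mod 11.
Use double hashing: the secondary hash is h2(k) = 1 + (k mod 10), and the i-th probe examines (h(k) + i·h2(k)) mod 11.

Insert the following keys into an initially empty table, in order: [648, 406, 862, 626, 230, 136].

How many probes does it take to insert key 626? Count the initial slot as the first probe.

Insert 648: h=8, slot 8 empty → index 8.
Insert 406: h=8, h2=7, slot 8 occupied → index 4.
Insert 862: h=0, slot 0 empty → index 0.
Insert 626: h=8, h2=7, slots 8,4,0 occupied → index 7.
Insert 230: h=8, h2=1, slot 8 occupied → index 9.
Insert 136: h=0, h2=7, slots 0,7 occupied → index 3.
Table: [862, —, —, 136, 406, —, —, 626, 648, 230, —]

4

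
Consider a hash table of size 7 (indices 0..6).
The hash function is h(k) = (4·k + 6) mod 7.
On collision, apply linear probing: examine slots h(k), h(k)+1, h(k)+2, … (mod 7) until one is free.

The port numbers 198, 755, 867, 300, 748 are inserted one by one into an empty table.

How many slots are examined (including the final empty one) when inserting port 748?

198 hashes to 0; slot 0 is free → place at 0.
755 hashes to 2; slot 2 is free → place at 2.
867 hashes to 2; 2 taken → place at 3.
300 hashes to 2; 2,3 taken → place at 4.
748 hashes to 2; 2,3,4 taken → place at 5.
Table: [198, -, 755, 867, 300, 748, -]

4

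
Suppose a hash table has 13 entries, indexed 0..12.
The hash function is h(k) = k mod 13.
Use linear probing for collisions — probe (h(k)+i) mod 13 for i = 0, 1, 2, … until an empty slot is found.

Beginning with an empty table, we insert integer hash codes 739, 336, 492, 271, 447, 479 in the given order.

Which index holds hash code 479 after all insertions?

2

Insert 739: h=11, slot 11 empty → index 11.
Insert 336: h=11, slot 11 occupied → index 12.
Insert 492: h=11, slots 11,12 occupied → index 0.
Insert 271: h=11, slots 11,12,0 occupied → index 1.
Insert 447: h=5, slot 5 empty → index 5.
Insert 479: h=11, slots 11,12,0,1 occupied → index 2.
Table: [492, 271, 479, —, —, 447, —, —, —, —, —, 739, 336]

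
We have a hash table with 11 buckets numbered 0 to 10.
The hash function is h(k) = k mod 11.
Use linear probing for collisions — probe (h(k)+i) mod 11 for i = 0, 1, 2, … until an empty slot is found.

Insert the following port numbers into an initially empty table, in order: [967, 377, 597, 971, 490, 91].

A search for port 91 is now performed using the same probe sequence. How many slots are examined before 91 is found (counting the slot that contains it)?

967 hashes to 10; slot 10 is free => place at 10.
377 hashes to 3; slot 3 is free => place at 3.
597 hashes to 3; 3 taken => place at 4.
971 hashes to 3; 3,4 taken => place at 5.
490 hashes to 6; slot 6 is free => place at 6.
91 hashes to 3; 3,4,5,6 taken => place at 7.
Table: [-, -, -, 377, 597, 971, 490, 91, -, -, 967]
Lookup 91: h=3, probe 3,4,5,6,7 → found at 7.

5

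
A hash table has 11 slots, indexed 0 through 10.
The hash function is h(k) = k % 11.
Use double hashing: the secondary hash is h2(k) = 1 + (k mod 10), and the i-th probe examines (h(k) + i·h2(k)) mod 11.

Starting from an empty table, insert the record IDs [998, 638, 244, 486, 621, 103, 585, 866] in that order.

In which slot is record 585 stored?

Insert 998: h=8, slot 8 empty → index 8.
Insert 638: h=0, slot 0 empty → index 0.
Insert 244: h=2, slot 2 empty → index 2.
Insert 486: h=2, h2=7, slot 2 occupied → index 9.
Insert 621: h=5, slot 5 empty → index 5.
Insert 103: h=4, slot 4 empty → index 4.
Insert 585: h=2, h2=6, slots 2,8 occupied → index 3.
Insert 866: h=8, h2=7, slots 8,4,0 occupied → index 7.
Table: [638, ∅, 244, 585, 103, 621, ∅, 866, 998, 486, ∅]

3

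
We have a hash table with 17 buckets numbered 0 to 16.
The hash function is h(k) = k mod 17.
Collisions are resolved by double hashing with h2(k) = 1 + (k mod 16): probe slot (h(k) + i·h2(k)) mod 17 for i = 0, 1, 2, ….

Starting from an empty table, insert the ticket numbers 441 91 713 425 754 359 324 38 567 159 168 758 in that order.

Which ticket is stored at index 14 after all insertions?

567

441 hashes to 16; slot 16 is free → place at 16.
91 hashes to 6; slot 6 is free → place at 6.
713 hashes to 16, h2=10; 16 taken → place at 9.
425 hashes to 0; slot 0 is free → place at 0.
754 hashes to 6, h2=3; 6,9 taken → place at 12.
359 hashes to 2; slot 2 is free → place at 2.
324 hashes to 1; slot 1 is free → place at 1.
38 hashes to 4; slot 4 is free → place at 4.
567 hashes to 6, h2=8; 6 taken → place at 14.
159 hashes to 6, h2=16; 6 taken → place at 5.
168 hashes to 15; slot 15 is free → place at 15.
758 hashes to 10; slot 10 is free → place at 10.
Table: [425, 324, 359, -, 38, 159, 91, -, -, 713, 758, -, 754, -, 567, 168, 441]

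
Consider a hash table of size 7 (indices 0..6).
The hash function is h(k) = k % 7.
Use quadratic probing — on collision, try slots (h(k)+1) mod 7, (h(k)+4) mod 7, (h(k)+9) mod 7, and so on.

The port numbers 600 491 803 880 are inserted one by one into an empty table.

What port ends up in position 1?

491

Insert 600: h=5, slot 5 empty → index 5.
Insert 491: h=1, slot 1 empty → index 1.
Insert 803: h=5, slot 5 occupied → index 6.
Insert 880: h=5, slots 5,6 occupied → index 2.
Table: [., 491, 880, ., ., 600, 803]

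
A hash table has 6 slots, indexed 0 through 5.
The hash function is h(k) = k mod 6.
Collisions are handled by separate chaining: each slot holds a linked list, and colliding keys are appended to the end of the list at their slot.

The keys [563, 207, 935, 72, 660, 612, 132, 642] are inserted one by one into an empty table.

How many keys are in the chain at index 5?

Insert 563: h=5, bucket 5 empty → new chain.
Insert 207: h=3, bucket 3 empty → new chain.
Insert 935: h=5, bucket 5 nonempty → append to chain.
Insert 72: h=0, bucket 0 empty → new chain.
Insert 660: h=0, bucket 0 nonempty → append to chain.
Insert 612: h=0, bucket 0 nonempty → append to chain.
Insert 132: h=0, bucket 0 nonempty → append to chain.
Insert 642: h=0, bucket 0 nonempty → append to chain.
Final buckets:
0: 72 -> 660 -> 612 -> 132 -> 642
1: —
2: —
3: 207
4: —
5: 563 -> 935

2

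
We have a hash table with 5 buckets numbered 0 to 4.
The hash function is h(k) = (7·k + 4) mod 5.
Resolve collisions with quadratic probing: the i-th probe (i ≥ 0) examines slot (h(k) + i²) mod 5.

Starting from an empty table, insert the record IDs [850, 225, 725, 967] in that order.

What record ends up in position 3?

850: h=4 => slot 4
225: h=4, probe 4,0 => slot 0
725: h=4, probe 4,0,3 => slot 3
967: h=3, probe 3,4,2 => slot 2
Table: [225, ∅, 967, 725, 850]

725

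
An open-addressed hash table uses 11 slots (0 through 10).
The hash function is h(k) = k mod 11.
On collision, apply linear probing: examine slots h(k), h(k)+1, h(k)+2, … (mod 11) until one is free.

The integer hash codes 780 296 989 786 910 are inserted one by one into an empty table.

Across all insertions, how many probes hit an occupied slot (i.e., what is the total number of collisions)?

780: h=10 → slot 10
296: h=10, probe 10,0 → slot 0
989: h=10, probe 10,0,1 → slot 1
786: h=5 → slot 5
910: h=8 → slot 8
Table: [296, 989, _, _, _, 786, _, _, 910, _, 780]

3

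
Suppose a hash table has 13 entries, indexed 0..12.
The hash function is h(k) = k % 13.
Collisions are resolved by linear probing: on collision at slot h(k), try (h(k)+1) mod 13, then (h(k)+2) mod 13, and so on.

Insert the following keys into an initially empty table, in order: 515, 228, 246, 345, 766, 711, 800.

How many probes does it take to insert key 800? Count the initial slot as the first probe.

Insert 515: h=8, slot 8 empty -> index 8.
Insert 228: h=7, slot 7 empty -> index 7.
Insert 246: h=12, slot 12 empty -> index 12.
Insert 345: h=7, slots 7,8 occupied -> index 9.
Insert 766: h=12, slot 12 occupied -> index 0.
Insert 711: h=9, slot 9 occupied -> index 10.
Insert 800: h=7, slots 7,8,9,10 occupied -> index 11.
Table: [766, -, -, -, -, -, -, 228, 515, 345, 711, 800, 246]

5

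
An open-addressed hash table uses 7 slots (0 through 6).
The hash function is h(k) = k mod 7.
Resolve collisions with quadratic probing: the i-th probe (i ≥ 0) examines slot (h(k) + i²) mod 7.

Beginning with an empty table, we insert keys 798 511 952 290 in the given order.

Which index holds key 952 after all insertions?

4

798: h=0 → slot 0
511: h=0, probe 0,1 → slot 1
952: h=0, probe 0,1,4 → slot 4
290: h=3 → slot 3
Table: [798, 511, ., 290, 952, ., .]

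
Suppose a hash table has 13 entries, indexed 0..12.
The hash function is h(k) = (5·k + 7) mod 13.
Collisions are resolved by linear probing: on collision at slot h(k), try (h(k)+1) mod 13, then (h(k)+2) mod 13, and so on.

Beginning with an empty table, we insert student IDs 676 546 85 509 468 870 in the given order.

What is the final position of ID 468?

676: h=7 -> slot 7
546: h=7, probe 7,8 -> slot 8
85: h=3 -> slot 3
509: h=4 -> slot 4
468: h=7, probe 7,8,9 -> slot 9
870: h=2 -> slot 2
Table: [-, -, 870, 85, 509, -, -, 676, 546, 468, -, -, -]

9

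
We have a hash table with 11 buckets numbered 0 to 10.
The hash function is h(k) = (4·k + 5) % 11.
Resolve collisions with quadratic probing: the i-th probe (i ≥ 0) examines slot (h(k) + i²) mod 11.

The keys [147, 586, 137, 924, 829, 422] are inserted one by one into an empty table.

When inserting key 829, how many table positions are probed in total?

2

Insert 147: h=10, slot 10 empty → index 10.
Insert 586: h=6, slot 6 empty → index 6.
Insert 137: h=3, slot 3 empty → index 3.
Insert 924: h=5, slot 5 empty → index 5.
Insert 829: h=10, slot 10 occupied → index 0.
Insert 422: h=10, slots 10,0,3 occupied → index 8.
Table: [829, -, -, 137, -, 924, 586, -, 422, -, 147]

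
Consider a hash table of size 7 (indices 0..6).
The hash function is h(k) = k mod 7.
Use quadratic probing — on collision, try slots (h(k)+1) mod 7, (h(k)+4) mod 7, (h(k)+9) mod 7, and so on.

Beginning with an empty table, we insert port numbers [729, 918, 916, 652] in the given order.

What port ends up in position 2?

918

Insert 729: h=1, slot 1 empty => index 1.
Insert 918: h=1, slot 1 occupied => index 2.
Insert 916: h=6, slot 6 empty => index 6.
Insert 652: h=1, slots 1,2 occupied => index 5.
Table: [_, 729, 918, _, _, 652, 916]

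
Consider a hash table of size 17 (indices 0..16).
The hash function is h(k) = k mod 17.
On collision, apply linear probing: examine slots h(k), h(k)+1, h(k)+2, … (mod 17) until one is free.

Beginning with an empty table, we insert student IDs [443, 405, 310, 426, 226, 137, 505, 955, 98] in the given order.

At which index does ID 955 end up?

6

443: h=1 -> slot 1
405: h=14 -> slot 14
310: h=4 -> slot 4
426: h=1, probe 1,2 -> slot 2
226: h=5 -> slot 5
137: h=1, probe 1,2,3 -> slot 3
505: h=12 -> slot 12
955: h=3, probe 3,4,5,6 -> slot 6
98: h=13 -> slot 13
Table: [∅, 443, 426, 137, 310, 226, 955, ∅, ∅, ∅, ∅, ∅, 505, 98, 405, ∅, ∅]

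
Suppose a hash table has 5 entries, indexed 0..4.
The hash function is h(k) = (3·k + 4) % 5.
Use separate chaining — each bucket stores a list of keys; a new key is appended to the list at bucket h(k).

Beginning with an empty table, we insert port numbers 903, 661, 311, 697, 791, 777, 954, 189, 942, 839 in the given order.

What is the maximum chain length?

3

Insert 903: h=3, bucket 3 empty -> new chain.
Insert 661: h=2, bucket 2 empty -> new chain.
Insert 311: h=2, bucket 2 nonempty -> append to chain.
Insert 697: h=0, bucket 0 empty -> new chain.
Insert 791: h=2, bucket 2 nonempty -> append to chain.
Insert 777: h=0, bucket 0 nonempty -> append to chain.
Insert 954: h=1, bucket 1 empty -> new chain.
Insert 189: h=1, bucket 1 nonempty -> append to chain.
Insert 942: h=0, bucket 0 nonempty -> append to chain.
Insert 839: h=1, bucket 1 nonempty -> append to chain.
Final buckets:
0: 697 -> 777 -> 942
1: 954 -> 189 -> 839
2: 661 -> 311 -> 791
3: 903
4: -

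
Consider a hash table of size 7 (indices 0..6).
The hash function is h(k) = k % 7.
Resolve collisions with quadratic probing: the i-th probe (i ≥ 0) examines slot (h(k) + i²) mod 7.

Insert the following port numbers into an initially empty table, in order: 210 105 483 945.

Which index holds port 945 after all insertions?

2

210: h=0 -> slot 0
105: h=0, probe 0,1 -> slot 1
483: h=0, probe 0,1,4 -> slot 4
945: h=0, probe 0,1,4,2 -> slot 2
Table: [210, 105, 945, ., 483, ., .]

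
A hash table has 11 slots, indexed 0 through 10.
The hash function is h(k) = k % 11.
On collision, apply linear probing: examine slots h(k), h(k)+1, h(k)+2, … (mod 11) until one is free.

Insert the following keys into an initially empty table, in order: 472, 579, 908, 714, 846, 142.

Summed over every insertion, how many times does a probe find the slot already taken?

6

472 hashes to 10; slot 10 is free -> place at 10.
579 hashes to 7; slot 7 is free -> place at 7.
908 hashes to 6; slot 6 is free -> place at 6.
714 hashes to 10; 10 taken -> place at 0.
846 hashes to 10; 10,0 taken -> place at 1.
142 hashes to 10; 10,0,1 taken -> place at 2.
Table: [714, 846, 142, ∅, ∅, ∅, 908, 579, ∅, ∅, 472]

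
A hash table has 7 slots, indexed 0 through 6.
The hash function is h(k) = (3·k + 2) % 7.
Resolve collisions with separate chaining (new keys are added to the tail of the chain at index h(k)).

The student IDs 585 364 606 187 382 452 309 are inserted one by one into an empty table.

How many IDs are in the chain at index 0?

585 → bucket 0
364 → bucket 2
606 → bucket 0 (collision)
187 → bucket 3
382 → bucket 0 (collision)
452 → bucket 0 (collision)
309 → bucket 5
Final buckets:
0: 585 -> 606 -> 382 -> 452
1: _
2: 364
3: 187
4: _
5: 309
6: _

4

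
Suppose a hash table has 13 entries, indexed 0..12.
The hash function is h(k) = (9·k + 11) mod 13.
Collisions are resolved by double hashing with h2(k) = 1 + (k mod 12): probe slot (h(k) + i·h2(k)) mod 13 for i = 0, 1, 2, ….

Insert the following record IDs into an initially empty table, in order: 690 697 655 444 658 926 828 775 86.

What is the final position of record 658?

Insert 690: h=7, slot 7 empty => index 7.
Insert 697: h=5, slot 5 empty => index 5.
Insert 655: h=4, slot 4 empty => index 4.
Insert 444: h=3, slot 3 empty => index 3.
Insert 658: h=5, h2=11, slots 5,3 occupied => index 1.
Insert 926: h=12, slot 12 empty => index 12.
Insert 828: h=1, h2=1, slot 1 occupied => index 2.
Insert 775: h=5, h2=8, slot 5 occupied => index 0.
Insert 86: h=5, h2=3, slot 5 occupied => index 8.
Table: [775, 658, 828, 444, 655, 697, —, 690, 86, —, —, —, 926]

1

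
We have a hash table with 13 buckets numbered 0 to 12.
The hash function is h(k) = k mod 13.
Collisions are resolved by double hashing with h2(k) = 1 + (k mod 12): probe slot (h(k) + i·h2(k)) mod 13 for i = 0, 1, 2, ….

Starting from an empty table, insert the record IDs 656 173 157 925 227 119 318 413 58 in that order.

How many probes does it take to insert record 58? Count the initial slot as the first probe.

656: h=6 -> slot 6
173: h=4 -> slot 4
157: h=1 -> slot 1
925: h=2 -> slot 2
227: h=6, h2=12, probe 6,5 -> slot 5
119: h=2, h2=12, probe 2,1,0 -> slot 0
318: h=6, h2=7, probe 6,0,7 -> slot 7
413: h=10 -> slot 10
58: h=6, h2=11, probe 6,4,2,0,11 -> slot 11
Table: [119, 157, 925, _, 173, 227, 656, 318, _, _, 413, 58, _]

5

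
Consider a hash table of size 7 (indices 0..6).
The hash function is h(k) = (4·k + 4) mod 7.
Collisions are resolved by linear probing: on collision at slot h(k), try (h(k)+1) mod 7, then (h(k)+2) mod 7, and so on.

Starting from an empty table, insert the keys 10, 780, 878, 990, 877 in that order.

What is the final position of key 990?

5

10: h=2 -> slot 2
780: h=2, probe 2,3 -> slot 3
878: h=2, probe 2,3,4 -> slot 4
990: h=2, probe 2,3,4,5 -> slot 5
877: h=5, probe 5,6 -> slot 6
Table: [∅, ∅, 10, 780, 878, 990, 877]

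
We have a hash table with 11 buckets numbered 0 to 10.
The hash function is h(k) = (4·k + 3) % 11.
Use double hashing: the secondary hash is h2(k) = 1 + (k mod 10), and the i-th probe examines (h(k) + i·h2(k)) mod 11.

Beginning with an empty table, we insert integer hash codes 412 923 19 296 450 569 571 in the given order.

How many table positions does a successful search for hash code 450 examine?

2

412 hashes to 1; slot 1 is free → place at 1.
923 hashes to 10; slot 10 is free → place at 10.
19 hashes to 2; slot 2 is free → place at 2.
296 hashes to 10, h2=7; 10 taken → place at 6.
450 hashes to 10, h2=1; 10 taken → place at 0.
569 hashes to 2, h2=10; 2,1,0,10 taken → place at 9.
571 hashes to 10, h2=2; 10,1 taken → place at 3.
Table: [450, 412, 19, 571, ., ., 296, ., ., 569, 923]
Lookup 450: h=10, h2=1, probe 10,0 → found at 0.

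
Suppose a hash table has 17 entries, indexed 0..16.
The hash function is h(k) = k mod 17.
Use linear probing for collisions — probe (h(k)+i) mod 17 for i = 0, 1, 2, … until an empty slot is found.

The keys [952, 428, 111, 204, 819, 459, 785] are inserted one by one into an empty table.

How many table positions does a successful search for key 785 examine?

3

952 hashes to 0; slot 0 is free -> place at 0.
428 hashes to 3; slot 3 is free -> place at 3.
111 hashes to 9; slot 9 is free -> place at 9.
204 hashes to 0; 0 taken -> place at 1.
819 hashes to 3; 3 taken -> place at 4.
459 hashes to 0; 0,1 taken -> place at 2.
785 hashes to 3; 3,4 taken -> place at 5.
Table: [952, 204, 459, 428, 819, 785, ., ., ., 111, ., ., ., ., ., ., .]
Lookup 785: h=3, probe 3,4,5 → found at 5.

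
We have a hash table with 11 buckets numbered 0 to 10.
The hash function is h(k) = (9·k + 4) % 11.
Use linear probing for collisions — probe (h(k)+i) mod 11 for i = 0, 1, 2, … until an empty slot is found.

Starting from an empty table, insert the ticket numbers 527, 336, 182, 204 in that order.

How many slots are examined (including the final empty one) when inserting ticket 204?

527 hashes to 6; slot 6 is free => place at 6.
336 hashes to 3; slot 3 is free => place at 3.
182 hashes to 3; 3 taken => place at 4.
204 hashes to 3; 3,4 taken => place at 5.
Table: [_, _, _, 336, 182, 204, 527, _, _, _, _]

3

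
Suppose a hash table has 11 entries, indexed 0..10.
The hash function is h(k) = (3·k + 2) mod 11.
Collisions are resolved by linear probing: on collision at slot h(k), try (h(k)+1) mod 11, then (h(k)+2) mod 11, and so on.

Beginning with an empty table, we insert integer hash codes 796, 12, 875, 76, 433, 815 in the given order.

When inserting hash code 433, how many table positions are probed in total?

2

796: h=3 => slot 3
12: h=5 => slot 5
875: h=9 => slot 9
76: h=10 => slot 10
433: h=3, probe 3,4 => slot 4
815: h=5, probe 5,6 => slot 6
Table: [_, _, _, 796, 433, 12, 815, _, _, 875, 76]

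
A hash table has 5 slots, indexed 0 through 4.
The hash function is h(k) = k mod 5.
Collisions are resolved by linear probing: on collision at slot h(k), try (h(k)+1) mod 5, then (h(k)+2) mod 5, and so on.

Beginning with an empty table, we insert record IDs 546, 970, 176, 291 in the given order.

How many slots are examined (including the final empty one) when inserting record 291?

3

546: h=1 → slot 1
970: h=0 → slot 0
176: h=1, probe 1,2 → slot 2
291: h=1, probe 1,2,3 → slot 3
Table: [970, 546, 176, 291, .]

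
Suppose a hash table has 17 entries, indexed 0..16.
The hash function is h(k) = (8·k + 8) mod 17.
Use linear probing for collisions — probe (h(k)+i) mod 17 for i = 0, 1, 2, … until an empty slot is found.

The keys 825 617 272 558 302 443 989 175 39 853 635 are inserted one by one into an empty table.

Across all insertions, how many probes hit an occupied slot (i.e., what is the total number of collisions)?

Insert 825: h=12, slot 12 empty => index 12.
Insert 617: h=14, slot 14 empty => index 14.
Insert 272: h=8, slot 8 empty => index 8.
Insert 558: h=1, slot 1 empty => index 1.
Insert 302: h=10, slot 10 empty => index 10.
Insert 443: h=16, slot 16 empty => index 16.
Insert 989: h=15, slot 15 empty => index 15.
Insert 175: h=14, slots 14,15,16 occupied => index 0.
Insert 39: h=14, slots 14,15,16,0,1 occupied => index 2.
Insert 853: h=15, slots 15,16,0,1,2 occupied => index 3.
Insert 635: h=5, slot 5 empty => index 5.
Table: [175, 558, 39, 853, ., 635, ., ., 272, ., 302, ., 825, ., 617, 989, 443]

13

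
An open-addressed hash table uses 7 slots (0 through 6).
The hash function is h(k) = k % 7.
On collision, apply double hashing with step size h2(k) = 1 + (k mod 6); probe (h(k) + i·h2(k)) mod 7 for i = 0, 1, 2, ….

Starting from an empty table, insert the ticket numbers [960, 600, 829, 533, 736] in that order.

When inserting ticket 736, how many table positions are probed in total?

2

960: h=1 -> slot 1
600: h=5 -> slot 5
829: h=3 -> slot 3
533: h=1, h2=6, probe 1,0 -> slot 0
736: h=1, h2=5, probe 1,6 -> slot 6
Table: [533, 960, _, 829, _, 600, 736]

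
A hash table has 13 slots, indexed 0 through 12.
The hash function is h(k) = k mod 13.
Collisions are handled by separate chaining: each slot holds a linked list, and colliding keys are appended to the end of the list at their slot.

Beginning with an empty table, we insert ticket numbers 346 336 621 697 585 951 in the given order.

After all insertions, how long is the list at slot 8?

2

346 → bucket 8
336 → bucket 11
621 → bucket 10
697 → bucket 8 (collision)
585 → bucket 0
951 → bucket 2
Final buckets:
0: 585
1: .
2: 951
3: .
4: .
5: .
6: .
7: .
8: 346 -> 697
9: .
10: 621
11: 336
12: .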